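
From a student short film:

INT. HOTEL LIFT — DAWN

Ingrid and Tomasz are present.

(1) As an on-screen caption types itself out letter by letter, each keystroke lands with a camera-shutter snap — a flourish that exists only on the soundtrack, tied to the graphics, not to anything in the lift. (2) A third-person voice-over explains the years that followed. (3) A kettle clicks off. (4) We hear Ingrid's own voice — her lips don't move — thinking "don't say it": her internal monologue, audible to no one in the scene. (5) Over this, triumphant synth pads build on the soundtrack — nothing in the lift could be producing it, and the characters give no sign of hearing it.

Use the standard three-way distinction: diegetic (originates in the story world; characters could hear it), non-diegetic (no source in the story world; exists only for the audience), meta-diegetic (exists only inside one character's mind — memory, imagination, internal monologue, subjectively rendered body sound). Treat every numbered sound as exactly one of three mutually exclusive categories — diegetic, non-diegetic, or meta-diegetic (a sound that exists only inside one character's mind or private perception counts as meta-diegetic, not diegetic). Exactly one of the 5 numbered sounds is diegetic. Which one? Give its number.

3

(1) sound married to a title/caption — outside the diegesis by definition → non-diegetic.
Sound (2): commentary laid over the scene from outside the fiction, so non-diegetic.
(3) is diegetic: an in-world source (a kettle); characters could hear it.
Sound (4): it's Ingrid's unspoken thought, heard only by the audience via her subjectivity, so meta-diegetic.
(5) nothing in the lift produces it and the characters don't hear it — pure soundtrack → non-diegetic.
Only (3) is diegetic.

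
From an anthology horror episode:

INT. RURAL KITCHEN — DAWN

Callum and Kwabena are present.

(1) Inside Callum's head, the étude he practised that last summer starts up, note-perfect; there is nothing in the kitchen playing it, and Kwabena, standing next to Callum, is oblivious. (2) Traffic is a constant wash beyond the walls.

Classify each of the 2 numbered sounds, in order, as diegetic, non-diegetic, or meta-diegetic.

Sound (1): the music is a memory playing inside Callum's mind alone; no real-world source, Kwabena can't hear it, so meta-diegetic.
Sound (2): ambient/room sound belonging to the story's physical space, so diegetic.

meta-diegetic, diegetic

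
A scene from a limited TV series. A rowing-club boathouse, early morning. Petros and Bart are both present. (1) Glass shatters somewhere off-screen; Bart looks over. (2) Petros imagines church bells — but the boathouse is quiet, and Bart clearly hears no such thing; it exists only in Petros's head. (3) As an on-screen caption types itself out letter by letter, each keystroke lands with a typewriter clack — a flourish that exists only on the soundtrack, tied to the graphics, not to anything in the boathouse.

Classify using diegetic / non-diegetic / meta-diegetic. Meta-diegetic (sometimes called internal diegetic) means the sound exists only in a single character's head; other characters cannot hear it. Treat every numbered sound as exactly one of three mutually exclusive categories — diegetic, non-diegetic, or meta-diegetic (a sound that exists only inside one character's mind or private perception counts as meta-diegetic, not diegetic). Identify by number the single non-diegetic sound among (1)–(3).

(1) is diegetic: the sound comes from glass physically present in the location.
(2) is meta-diegetic: Petros alone 'hears' it — an imagined sound, not present in the space.
(3) is non-diegetic: it accompanies on-screen graphics, not anything inside the story world.
Only (3) is non-diegetic.

3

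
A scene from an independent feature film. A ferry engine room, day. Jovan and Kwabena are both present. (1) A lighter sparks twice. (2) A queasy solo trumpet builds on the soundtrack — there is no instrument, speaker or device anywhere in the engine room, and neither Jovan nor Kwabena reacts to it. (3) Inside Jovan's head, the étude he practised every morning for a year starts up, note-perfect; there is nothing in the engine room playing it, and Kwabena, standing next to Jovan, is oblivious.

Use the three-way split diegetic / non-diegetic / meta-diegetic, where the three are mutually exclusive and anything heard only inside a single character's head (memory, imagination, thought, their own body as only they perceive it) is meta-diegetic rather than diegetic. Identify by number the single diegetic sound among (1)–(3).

Sound (1): a lighter is a real object/event in the scene's world, so diegetic.
(2) nothing in the engine room produces it and the characters don't hear it — pure soundtrack → non-diegetic.
(3) is meta-diegetic: the music is a memory playing inside Jovan's mind alone; no real-world source, Kwabena can't hear it.
Only (1) is diegetic.

1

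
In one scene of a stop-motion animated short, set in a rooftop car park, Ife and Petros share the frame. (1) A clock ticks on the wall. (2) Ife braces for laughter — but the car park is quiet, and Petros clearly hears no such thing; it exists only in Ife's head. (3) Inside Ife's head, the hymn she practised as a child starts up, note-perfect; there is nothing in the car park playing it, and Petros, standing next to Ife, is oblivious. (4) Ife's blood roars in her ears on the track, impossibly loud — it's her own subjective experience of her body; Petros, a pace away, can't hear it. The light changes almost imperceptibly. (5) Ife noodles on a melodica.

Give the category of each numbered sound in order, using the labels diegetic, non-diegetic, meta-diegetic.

(1) is diegetic: an in-world source (a clock); characters could hear it.
(2) subjective to Ife: the car park is silent and Petros hears nothing → meta-diegetic.
(3) it lives in Ife's subjectivity, not in the car park → meta-diegetic.
(4) is meta-diegetic: a subjective body sound — Ife's private perception, inaudible to Petros.
(5) is diegetic: Ife is producing the music live, in the story world.

diegetic, meta-diegetic, meta-diegetic, meta-diegetic, diegetic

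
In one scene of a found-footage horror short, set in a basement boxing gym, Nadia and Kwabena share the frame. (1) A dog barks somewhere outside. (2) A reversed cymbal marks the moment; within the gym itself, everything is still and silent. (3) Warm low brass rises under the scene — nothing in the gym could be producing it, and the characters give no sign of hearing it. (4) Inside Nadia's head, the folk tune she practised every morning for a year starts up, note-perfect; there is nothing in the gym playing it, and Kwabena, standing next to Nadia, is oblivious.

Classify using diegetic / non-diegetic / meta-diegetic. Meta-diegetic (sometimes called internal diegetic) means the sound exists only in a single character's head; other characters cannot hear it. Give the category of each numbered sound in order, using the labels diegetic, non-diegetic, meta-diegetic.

diegetic, non-diegetic, non-diegetic, meta-diegetic

Sound (1): an in-world source (a dog); characters could hear it, so diegetic.
(2) an editorial stinger — it belongs to the cut, not the story world → non-diegetic.
Sound (3): score with no on-screen or off-screen source; it exists for the audience alone, so non-diegetic.
(4) is meta-diegetic: it lives in Nadia's subjectivity, not in the gym.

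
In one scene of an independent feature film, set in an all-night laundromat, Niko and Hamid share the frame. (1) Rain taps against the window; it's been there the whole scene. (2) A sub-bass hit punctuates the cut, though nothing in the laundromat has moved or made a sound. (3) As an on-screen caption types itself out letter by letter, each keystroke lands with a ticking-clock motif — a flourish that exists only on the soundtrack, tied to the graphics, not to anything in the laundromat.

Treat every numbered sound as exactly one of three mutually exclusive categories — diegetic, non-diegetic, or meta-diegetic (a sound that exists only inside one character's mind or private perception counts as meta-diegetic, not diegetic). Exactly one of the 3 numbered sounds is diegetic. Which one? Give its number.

(1) rain is part of the location's real environment → diegetic.
(2) it's a sound-design accent with no in-world source; no one in the scene can hear it → non-diegetic.
(3) is non-diegetic: the caption isn't part of the story world, so neither is the sound tied to it.
Only (1) is diegetic.

1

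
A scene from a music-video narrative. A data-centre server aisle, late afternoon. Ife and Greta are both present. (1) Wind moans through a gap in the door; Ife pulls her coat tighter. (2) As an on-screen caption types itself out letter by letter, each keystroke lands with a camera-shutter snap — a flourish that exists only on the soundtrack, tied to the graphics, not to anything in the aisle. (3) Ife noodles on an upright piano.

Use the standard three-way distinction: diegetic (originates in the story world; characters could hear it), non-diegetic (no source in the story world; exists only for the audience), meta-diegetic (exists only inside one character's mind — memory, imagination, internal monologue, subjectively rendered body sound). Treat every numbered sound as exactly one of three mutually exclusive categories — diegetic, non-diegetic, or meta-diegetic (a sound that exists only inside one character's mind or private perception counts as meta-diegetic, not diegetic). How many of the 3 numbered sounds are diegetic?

2

(1) is diegetic: ambient/room sound belonging to the story's physical space.
(2) sound married to a title/caption — outside the diegesis by definition → non-diegetic.
Sound (3): the instrument and the performer are both in the scene, so diegetic.
Diegetic: (1), (3) — that's 2.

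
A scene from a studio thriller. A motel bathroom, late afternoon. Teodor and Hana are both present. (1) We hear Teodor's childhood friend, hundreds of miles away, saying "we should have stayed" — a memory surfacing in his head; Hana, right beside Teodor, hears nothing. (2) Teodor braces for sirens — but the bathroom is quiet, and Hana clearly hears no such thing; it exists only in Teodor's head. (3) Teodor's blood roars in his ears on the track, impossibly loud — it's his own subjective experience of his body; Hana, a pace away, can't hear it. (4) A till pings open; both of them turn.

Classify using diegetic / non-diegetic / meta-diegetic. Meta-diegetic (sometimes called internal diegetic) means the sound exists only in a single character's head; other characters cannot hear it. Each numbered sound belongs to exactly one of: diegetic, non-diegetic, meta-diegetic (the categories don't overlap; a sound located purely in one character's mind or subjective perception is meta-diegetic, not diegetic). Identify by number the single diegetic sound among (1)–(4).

4

(1) it's Teodor's recollection rendered as sound; the other character can't hear it → meta-diegetic.
(2) is meta-diegetic: the sound is imagined by Teodor; nothing in the story world is producing it and Hana can't hear it.
(3) is meta-diegetic: a subjective body sound — Teodor's private perception, inaudible to Hana.
(4) a till is a real object/event in the scene's world → diegetic.
Only (4) is diegetic.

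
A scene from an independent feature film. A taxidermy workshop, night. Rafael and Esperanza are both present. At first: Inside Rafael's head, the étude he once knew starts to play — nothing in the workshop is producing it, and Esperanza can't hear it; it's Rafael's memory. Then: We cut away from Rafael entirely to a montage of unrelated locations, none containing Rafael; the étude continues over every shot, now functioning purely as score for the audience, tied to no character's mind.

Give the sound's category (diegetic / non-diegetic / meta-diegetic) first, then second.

meta-diegetic, non-diegetic

First: the music lives inside Rafael's mind alone; Esperanza can't hear it → meta-diegetic.
Second: once it plays over shots Rafael isn't in, detached from any character's subjectivity, it's conventional underscore → non-diegetic.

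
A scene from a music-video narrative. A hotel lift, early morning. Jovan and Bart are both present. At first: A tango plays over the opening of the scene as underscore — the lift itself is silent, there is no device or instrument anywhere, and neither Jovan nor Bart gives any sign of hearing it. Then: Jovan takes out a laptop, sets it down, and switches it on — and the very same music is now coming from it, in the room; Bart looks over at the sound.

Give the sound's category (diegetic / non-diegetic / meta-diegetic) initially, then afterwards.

non-diegetic, diegetic

Initially: no in-world source exists and no character can hear it — underscore → non-diegetic.
Afterwards: a laptop is now a real source in the story world and the characters hear it → diegetic.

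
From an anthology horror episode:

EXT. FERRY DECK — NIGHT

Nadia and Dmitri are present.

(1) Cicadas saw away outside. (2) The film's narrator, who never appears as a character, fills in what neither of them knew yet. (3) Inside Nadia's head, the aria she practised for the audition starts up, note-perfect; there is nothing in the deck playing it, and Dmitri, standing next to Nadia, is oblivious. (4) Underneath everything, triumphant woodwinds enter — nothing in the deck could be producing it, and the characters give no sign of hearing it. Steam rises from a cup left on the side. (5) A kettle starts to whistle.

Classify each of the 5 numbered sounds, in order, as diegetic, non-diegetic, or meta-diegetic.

diegetic, non-diegetic, meta-diegetic, non-diegetic, diegetic

(1) ambient/room sound belonging to the story's physical space → diegetic.
Sound (2): commentary laid over the scene from outside the fiction, so non-diegetic.
(3) it lives in Nadia's subjectivity, not in the deck → meta-diegetic.
Sound (4): score with no on-screen or off-screen source; it exists for the audience alone, so non-diegetic.
(5) is diegetic: a kettle is a real object/event in the scene's world.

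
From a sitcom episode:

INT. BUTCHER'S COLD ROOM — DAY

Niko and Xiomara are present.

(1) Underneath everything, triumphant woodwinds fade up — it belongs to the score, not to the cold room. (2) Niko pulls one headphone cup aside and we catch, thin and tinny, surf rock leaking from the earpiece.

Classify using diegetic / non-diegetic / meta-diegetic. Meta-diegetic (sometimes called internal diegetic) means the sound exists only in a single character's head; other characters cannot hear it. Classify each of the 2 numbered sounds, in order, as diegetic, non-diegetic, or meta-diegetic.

non-diegetic, diegetic

(1) is non-diegetic: it has no source in the story world and no character can hear it — it's underscore.
(2) is diegetic: it's leaking from a physical pair of headphones in the scene.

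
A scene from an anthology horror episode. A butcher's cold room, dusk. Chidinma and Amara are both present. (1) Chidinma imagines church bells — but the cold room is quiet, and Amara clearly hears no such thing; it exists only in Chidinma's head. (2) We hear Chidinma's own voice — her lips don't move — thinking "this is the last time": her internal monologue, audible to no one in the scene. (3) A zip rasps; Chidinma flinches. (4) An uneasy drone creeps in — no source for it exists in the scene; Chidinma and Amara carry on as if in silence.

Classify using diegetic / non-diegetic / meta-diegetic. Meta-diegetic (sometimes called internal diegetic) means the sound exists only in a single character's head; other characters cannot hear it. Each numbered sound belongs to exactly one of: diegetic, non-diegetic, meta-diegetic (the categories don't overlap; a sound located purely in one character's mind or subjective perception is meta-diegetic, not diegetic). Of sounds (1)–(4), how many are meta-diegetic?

Sound (1): subjective to Chidinma: the cold room is silent and Amara hears nothing, so meta-diegetic.
Sound (2): Chidinma's thought-voice: a private mental sound no other character can hear, so meta-diegetic.
(3) is diegetic: an in-world source (a zip); characters could hear it.
(4) nothing in the cold room produces it and the characters don't hear it — pure soundtrack → non-diegetic.
Meta-diegetic: (1), (2) — that's 2.

2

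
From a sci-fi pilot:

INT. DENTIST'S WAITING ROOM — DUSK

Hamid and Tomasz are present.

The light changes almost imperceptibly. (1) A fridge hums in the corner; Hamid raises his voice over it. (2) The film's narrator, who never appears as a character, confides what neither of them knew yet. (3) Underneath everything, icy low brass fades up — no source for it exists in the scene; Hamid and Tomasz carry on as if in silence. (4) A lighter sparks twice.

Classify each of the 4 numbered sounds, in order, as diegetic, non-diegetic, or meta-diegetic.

Sound (1): it's the actual ambient sound of the location, so diegetic.
(2) the narrator exists outside the story world, addressing only the audience → non-diegetic.
(3) score with no on-screen or off-screen source; it exists for the audience alone → non-diegetic.
Sound (4): a lighter is a real object/event in the scene's world, so diegetic.

diegetic, non-diegetic, non-diegetic, diegetic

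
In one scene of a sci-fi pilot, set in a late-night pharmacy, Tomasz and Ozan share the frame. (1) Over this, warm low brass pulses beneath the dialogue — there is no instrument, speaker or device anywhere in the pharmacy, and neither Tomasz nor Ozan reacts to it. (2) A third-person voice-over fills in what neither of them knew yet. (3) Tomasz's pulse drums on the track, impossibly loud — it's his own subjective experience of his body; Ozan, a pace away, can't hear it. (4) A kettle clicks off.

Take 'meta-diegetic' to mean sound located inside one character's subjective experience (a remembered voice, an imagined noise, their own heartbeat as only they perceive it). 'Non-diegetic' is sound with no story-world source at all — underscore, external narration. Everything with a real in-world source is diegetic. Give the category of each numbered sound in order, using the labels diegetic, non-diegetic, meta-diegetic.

non-diegetic, non-diegetic, meta-diegetic, diegetic

(1) it has no source in the story world and no character can hear it — it's underscore → non-diegetic.
(2) external voice-over — not a character, not heard by anyone in the scene → non-diegetic.
(3) is meta-diegetic: a subjective body sound — Tomasz's private perception, inaudible to Ozan.
Sound (4): the sound comes from a kettle physically present in the location, so diegetic.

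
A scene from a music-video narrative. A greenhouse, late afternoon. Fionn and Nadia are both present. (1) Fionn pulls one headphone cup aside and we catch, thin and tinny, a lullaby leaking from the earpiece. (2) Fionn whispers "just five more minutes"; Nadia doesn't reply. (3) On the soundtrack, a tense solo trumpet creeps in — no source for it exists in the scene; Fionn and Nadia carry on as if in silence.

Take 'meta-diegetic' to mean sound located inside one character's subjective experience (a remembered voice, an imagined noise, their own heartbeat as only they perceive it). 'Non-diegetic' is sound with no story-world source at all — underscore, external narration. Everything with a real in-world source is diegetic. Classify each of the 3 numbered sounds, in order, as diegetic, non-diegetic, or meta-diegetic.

diegetic, diegetic, non-diegetic

Sound (1): the earpiece is a real device on Fionn's head — source music, so diegetic.
(2) is diegetic: Fionn is a character speaking aloud in the scene.
(3) nothing in the greenhouse produces it and the characters don't hear it — pure soundtrack → non-diegetic.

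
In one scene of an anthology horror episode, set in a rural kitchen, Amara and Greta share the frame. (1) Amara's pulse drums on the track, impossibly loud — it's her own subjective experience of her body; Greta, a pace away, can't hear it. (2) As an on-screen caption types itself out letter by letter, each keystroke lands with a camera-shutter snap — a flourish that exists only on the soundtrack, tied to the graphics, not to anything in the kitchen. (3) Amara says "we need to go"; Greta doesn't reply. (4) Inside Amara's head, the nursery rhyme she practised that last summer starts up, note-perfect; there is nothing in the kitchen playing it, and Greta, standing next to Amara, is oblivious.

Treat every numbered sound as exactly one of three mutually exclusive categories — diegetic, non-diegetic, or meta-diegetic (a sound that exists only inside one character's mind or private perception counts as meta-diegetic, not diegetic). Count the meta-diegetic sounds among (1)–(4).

Sound (1): it's Amara's internal bodily sensation rendered as sound; only Amara 'hears' it, so meta-diegetic.
Sound (2): it accompanies on-screen graphics, not anything inside the story world, so non-diegetic.
(3) is diegetic: spoken by a character present in the story world.
Sound (4): it lives in Amara's subjectivity, not in the kitchen, so meta-diegetic.
So 2 of the 4 are meta-diegetic: (1), (4).

2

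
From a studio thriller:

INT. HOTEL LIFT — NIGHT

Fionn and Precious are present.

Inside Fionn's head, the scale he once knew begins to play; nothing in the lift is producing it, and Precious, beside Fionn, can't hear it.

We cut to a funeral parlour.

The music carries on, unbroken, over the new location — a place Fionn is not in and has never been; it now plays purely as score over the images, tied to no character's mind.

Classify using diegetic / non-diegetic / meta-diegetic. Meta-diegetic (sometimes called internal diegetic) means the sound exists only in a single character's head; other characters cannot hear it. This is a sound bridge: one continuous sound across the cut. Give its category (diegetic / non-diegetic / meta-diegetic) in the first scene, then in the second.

meta-diegetic, non-diegetic

Scene one: the music exists only inside Fionn's mind; Precious can't hear it → meta-diegetic.
Scene two: it's detached from Fionn entirely and plays over unrelated images with no in-world source — conventional underscore → non-diegetic.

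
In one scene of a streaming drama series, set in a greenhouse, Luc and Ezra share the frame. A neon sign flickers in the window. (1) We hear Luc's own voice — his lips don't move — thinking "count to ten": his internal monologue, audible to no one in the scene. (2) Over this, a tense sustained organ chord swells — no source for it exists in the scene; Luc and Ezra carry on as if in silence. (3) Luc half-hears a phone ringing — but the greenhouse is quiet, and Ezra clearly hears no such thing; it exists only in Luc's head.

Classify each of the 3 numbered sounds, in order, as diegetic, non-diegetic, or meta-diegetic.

(1) internal monologue — inside Luc's mind, not spoken into the scene → meta-diegetic.
(2) score with no on-screen or off-screen source; it exists for the audience alone → non-diegetic.
(3) the sound is imagined by Luc; nothing in the story world is producing it and Ezra can't hear it → meta-diegetic.

meta-diegetic, non-diegetic, meta-diegetic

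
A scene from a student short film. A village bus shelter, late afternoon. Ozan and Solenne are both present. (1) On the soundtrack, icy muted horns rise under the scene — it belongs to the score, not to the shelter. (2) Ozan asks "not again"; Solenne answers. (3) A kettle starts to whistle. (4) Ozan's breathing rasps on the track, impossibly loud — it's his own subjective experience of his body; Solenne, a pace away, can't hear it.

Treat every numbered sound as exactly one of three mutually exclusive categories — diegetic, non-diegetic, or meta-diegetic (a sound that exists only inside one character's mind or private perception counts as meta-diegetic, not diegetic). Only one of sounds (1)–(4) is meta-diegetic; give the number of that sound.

(1) is non-diegetic: score with no on-screen or off-screen source; it exists for the audience alone.
(2) spoken by a character present in the story world → diegetic.
(3) is diegetic: a kettle is a real object/event in the scene's world.
Sound (4): it's Ozan's internal bodily sensation rendered as sound; only Ozan 'hears' it, so meta-diegetic.
Only (4) is meta-diegetic.

4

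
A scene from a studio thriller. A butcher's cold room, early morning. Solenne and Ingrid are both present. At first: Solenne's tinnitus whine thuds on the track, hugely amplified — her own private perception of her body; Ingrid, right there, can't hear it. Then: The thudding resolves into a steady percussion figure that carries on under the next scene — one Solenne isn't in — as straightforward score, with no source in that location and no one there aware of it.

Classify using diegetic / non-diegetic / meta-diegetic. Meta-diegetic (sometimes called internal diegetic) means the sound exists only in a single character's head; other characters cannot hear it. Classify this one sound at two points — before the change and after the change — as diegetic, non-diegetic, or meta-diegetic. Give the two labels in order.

Before the change: it's Solenne's subjective body sound, inaudible to Ingrid → meta-diegetic.
After the change: detached from Solenne and playing as sourceless score over a scene she isn't in — for the audience only → non-diegetic.

meta-diegetic, non-diegetic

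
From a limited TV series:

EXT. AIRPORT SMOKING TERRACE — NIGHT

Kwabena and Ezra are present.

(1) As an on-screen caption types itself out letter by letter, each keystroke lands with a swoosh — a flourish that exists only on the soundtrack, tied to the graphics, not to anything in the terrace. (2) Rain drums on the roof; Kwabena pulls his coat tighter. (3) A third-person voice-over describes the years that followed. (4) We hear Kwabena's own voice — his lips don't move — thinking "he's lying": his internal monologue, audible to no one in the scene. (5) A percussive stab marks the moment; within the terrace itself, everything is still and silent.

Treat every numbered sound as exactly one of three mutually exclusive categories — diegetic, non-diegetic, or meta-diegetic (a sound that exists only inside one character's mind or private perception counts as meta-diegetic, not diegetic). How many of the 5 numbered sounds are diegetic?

(1) is non-diegetic: the caption isn't part of the story world, so neither is the sound tied to it.
Sound (2): rain is part of the location's real environment, so diegetic.
Sound (3): external voice-over — not a character, not heard by anyone in the scene, so non-diegetic.
Sound (4): Kwabena's thought-voice: a private mental sound no other character can hear, so meta-diegetic.
Sound (5): an editorial stinger — it belongs to the cut, not the story world, so non-diegetic.
So 1 of the 5 is diegetic: (2).

1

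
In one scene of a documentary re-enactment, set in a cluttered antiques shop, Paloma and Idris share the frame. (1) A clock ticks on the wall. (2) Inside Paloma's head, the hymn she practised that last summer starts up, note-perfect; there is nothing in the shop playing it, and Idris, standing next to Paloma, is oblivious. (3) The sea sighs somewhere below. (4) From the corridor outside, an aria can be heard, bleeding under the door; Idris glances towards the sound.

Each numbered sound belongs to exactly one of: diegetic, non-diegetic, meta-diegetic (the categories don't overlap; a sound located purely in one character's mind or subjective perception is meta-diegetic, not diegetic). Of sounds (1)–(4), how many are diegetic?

3

(1) is diegetic: the sound comes from a clock physically present in the location.
(2) is meta-diegetic: the music is a memory playing inside Paloma's mind alone; no real-world source, Idris can't hear it.
(3) the sea is part of the location's real environment → diegetic.
(4) the music has an off-screen but real-world source and a character hears it → diegetic.
So 3 of the 4 are diegetic: (1), (3), (4).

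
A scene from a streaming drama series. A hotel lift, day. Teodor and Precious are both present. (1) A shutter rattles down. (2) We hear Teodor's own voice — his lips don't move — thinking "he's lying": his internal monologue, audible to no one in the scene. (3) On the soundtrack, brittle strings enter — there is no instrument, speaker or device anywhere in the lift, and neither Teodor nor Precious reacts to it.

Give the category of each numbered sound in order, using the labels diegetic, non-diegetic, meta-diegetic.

diegetic, meta-diegetic, non-diegetic

(1) the sound comes from a shutter physically present in the location → diegetic.
Sound (2): it's Teodor's unspoken thought, heard only by the audience via his subjectivity, so meta-diegetic.
(3) it has no source in the story world and no character can hear it — it's underscore → non-diegetic.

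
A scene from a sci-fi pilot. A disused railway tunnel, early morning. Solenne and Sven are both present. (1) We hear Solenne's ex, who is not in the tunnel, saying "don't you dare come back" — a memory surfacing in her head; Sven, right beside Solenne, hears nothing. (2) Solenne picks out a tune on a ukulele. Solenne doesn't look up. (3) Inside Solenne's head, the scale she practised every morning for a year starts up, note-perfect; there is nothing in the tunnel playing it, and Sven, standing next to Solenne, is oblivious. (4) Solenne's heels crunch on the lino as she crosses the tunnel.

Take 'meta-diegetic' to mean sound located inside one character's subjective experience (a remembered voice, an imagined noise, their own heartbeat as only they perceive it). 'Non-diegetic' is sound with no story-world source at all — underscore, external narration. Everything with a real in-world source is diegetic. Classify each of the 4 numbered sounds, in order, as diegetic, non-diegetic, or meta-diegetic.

(1) is meta-diegetic: a remembered line, private to Solenne — not present in the room, not audible to Sven.
(2) is diegetic: a character is playing a ukulele on screen.
Sound (3): remembered music, private to Solenne — Sven is oblivious because it isn't in the room, so meta-diegetic.
Sound (4): it's the physical sound of Solenne moving in the space, so diegetic.

meta-diegetic, diegetic, meta-diegetic, diegetic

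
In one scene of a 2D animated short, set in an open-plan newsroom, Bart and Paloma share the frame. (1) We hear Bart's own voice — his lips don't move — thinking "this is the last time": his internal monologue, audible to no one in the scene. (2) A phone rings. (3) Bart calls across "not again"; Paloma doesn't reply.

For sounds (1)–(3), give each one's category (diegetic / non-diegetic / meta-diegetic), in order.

meta-diegetic, diegetic, diegetic

(1) is meta-diegetic: internal monologue — inside Bart's mind, not spoken into the scene.
(2) a phone is a real object/event in the scene's world → diegetic.
Sound (3): Bart is a character speaking aloud in the scene, so diegetic.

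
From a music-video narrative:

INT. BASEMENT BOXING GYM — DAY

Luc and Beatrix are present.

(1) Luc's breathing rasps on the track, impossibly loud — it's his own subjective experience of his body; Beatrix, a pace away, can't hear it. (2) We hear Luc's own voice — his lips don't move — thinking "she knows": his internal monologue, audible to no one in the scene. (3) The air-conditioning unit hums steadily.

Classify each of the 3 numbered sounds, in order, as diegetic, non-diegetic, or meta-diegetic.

(1) is meta-diegetic: it's Luc's internal bodily sensation rendered as sound; only Luc 'hears' it.
Sound (2): it's Luc's unspoken thought, heard only by the audience via his subjectivity, so meta-diegetic.
Sound (3): ambient/room sound belonging to the story's physical space, so diegetic.

meta-diegetic, meta-diegetic, diegetic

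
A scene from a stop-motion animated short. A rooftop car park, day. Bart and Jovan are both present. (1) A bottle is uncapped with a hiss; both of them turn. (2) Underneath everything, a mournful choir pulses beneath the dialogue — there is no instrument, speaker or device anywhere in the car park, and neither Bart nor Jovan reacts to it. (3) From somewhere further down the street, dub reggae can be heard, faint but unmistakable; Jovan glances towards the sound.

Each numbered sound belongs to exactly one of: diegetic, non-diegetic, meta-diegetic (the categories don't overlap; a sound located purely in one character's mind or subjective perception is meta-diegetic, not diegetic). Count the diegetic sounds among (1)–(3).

2

Sound (1): a bottle is a real object/event in the scene's world, so diegetic.
(2) is non-diegetic: it has no source in the story world and no character can hear it — it's underscore.
(3) is diegetic: off-screen diegetic: the source is out of frame but still in the story's space.
So 2 of the 3 are diegetic: (1), (3).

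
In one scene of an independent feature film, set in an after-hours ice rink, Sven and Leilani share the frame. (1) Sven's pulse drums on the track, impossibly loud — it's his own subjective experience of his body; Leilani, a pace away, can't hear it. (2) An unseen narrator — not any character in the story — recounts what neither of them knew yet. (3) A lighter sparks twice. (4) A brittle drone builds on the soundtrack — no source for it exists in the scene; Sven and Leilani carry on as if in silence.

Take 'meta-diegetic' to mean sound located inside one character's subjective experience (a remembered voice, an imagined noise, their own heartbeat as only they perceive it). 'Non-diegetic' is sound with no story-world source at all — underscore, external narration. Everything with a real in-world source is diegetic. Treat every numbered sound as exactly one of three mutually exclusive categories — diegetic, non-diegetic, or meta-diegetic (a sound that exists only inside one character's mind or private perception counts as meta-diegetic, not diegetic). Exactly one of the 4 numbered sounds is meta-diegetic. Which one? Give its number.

1

Sound (1): it's Sven's internal bodily sensation rendered as sound; only Sven 'hears' it, so meta-diegetic.
(2) external voice-over — not a character, not heard by anyone in the scene → non-diegetic.
Sound (3): the sound comes from a lighter physically present in the location, so diegetic.
Sound (4): nothing in the rink produces it and the characters don't hear it — pure soundtrack, so non-diegetic.
Only (1) is meta-diegetic.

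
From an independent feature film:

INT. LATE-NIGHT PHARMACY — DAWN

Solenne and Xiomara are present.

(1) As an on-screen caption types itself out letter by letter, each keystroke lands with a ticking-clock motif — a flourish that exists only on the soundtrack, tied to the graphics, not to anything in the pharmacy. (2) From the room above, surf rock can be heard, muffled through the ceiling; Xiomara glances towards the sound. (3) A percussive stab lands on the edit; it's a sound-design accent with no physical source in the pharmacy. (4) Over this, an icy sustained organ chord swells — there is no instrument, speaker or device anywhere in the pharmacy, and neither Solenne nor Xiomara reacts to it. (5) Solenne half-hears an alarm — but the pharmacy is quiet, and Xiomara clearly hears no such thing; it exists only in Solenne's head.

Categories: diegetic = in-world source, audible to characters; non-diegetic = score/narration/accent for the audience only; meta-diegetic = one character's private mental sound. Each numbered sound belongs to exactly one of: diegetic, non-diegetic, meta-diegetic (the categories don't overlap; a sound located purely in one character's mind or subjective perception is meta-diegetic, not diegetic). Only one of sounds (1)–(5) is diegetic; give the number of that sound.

(1) is non-diegetic: the caption isn't part of the story world, so neither is the sound tied to it.
(2) is diegetic: the music has an off-screen but real-world source and a character hears it.
Sound (3): it's a sound-design accent with no in-world source; no one in the scene can hear it, so non-diegetic.
(4) is non-diegetic: nothing in the pharmacy produces it and the characters don't hear it — pure soundtrack.
(5) the sound is imagined by Solenne; nothing in the story world is producing it and Xiomara can't hear it → meta-diegetic.
Only (2) is diegetic.

2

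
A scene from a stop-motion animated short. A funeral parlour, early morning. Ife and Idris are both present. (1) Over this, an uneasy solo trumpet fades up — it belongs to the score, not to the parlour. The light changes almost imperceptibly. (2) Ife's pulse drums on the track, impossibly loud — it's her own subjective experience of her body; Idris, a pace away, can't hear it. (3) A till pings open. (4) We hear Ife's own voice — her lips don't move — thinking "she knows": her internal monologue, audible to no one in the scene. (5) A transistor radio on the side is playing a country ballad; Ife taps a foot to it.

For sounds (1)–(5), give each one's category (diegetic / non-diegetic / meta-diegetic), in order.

non-diegetic, meta-diegetic, diegetic, meta-diegetic, diegetic

(1) it has no source in the story world and no character can hear it — it's underscore → non-diegetic.
(2) is meta-diegetic: point-of-audition from inside Ife's body; not a sound in the room.
(3) an in-world source (a till); characters could hear it → diegetic.
(4) is meta-diegetic: Ife's thought-voice: a private mental sound no other character can hear.
(5) a transistor radio is a physical source in the scene and Ife reacts to it → diegetic.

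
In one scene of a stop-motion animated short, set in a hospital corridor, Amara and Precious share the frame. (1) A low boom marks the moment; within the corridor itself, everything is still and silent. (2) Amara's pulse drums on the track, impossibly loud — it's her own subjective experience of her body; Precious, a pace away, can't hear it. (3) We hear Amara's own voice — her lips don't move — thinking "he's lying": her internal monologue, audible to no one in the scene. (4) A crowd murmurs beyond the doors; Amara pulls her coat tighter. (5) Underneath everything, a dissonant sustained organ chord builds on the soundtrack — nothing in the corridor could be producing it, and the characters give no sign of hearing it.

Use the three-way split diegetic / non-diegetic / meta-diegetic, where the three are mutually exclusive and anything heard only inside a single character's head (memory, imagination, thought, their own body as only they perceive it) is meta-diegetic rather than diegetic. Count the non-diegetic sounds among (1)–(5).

(1) is non-diegetic: it's a sound-design accent with no in-world source; no one in the scene can hear it.
Sound (2): it's Amara's internal bodily sensation rendered as sound; only Amara 'hears' it, so meta-diegetic.
Sound (3): it's Amara's unspoken thought, heard only by the audience via her subjectivity, so meta-diegetic.
(4) it's the actual ambient sound of the location → diegetic.
(5) is non-diegetic: score with no on-screen or off-screen source; it exists for the audience alone.
So 2 of the 5 are non-diegetic: (1), (5).

2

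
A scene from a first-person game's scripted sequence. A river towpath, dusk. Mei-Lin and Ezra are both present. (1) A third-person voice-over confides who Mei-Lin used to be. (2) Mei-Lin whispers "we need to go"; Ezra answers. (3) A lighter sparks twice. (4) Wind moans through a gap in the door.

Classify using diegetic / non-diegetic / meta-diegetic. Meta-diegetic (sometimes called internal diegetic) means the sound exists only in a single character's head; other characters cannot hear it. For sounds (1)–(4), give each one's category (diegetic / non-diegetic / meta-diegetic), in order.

non-diegetic, diegetic, diegetic, diegetic

(1) external voice-over — not a character, not heard by anyone in the scene → non-diegetic.
Sound (2): Mei-Lin is a character speaking aloud in the scene, so diegetic.
(3) is diegetic: an in-world source (a lighter); characters could hear it.
Sound (4): it's the actual ambient sound of the location, so diegetic.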